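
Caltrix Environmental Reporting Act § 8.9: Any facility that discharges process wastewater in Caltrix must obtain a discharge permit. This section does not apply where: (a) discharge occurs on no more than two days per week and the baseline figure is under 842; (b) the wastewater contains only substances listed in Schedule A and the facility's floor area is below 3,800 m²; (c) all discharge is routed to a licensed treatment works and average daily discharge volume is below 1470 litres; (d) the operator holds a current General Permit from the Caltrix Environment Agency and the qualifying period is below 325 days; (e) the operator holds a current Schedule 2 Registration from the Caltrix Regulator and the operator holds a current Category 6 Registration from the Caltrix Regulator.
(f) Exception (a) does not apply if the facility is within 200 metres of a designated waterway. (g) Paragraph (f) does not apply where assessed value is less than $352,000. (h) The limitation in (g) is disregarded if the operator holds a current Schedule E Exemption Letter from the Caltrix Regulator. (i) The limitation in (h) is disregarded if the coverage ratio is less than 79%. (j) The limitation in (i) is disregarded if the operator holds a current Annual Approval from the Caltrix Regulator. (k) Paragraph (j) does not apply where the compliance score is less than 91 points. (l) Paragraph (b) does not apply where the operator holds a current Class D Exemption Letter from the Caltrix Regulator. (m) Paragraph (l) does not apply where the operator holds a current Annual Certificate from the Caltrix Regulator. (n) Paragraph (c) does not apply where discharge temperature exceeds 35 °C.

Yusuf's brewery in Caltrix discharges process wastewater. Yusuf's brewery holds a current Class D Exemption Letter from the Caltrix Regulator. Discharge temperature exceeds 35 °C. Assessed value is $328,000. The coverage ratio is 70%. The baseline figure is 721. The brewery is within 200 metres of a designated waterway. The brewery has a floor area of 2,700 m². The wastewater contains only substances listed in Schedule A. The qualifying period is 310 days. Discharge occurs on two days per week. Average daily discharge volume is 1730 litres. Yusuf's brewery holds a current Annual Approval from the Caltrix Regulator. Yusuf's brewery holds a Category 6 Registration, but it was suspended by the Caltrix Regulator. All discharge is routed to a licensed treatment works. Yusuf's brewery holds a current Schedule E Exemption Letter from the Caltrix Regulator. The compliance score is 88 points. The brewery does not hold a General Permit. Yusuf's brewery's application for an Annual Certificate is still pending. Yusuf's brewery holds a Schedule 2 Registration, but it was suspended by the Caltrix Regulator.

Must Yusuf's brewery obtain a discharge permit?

No — exception (a) applies; Yusuf's brewery is not required to obtain a discharge permit.

Exception (a): discharge occurs on no more than two days per week; the baseline figure is 721, under the 842 limit — every condition holds. As to paragraphs (f)–(k): (f) is engaged (the brewery is within 200 m of a designated waterway), but is overridden by (g): (g) operates against (f): assessed value is $328,000, less than the $352,000 limit. (h) would limit (g) — a current Schedule E Exemption Letter is held — but (i) sets (h) aside: (i) operates against (h): the coverage ratio is 70%, less than the 79% limit. (j) is engaged (a current Annual Approval is held), but is itself disapplied by (k): (k) applies — the compliance score is 88 points, less than the 91 points limit. (a) remains available.
Exception (b): the wastewater is Schedule-A-only; the facility's floor area is 2,700 m², below the 3,800 m² limit — every condition holds. However, paragraphs (l)–(m) must be considered: (l) operates against (b): a current Class D Exemption Letter is held. (m), which would lift (l), is not triggered — there is no Annual Certificate in force. Exception (b) does not apply.
Exception (c) requires that average daily discharge volume is below 1470 litres; but average daily discharge volume is 1730 litres, not below 1470 litres, so (c) is unavailable.
Exception (d) does not apply: no General Permit is held.
Exception (e) fails — the Schedule 2 Registration is not current.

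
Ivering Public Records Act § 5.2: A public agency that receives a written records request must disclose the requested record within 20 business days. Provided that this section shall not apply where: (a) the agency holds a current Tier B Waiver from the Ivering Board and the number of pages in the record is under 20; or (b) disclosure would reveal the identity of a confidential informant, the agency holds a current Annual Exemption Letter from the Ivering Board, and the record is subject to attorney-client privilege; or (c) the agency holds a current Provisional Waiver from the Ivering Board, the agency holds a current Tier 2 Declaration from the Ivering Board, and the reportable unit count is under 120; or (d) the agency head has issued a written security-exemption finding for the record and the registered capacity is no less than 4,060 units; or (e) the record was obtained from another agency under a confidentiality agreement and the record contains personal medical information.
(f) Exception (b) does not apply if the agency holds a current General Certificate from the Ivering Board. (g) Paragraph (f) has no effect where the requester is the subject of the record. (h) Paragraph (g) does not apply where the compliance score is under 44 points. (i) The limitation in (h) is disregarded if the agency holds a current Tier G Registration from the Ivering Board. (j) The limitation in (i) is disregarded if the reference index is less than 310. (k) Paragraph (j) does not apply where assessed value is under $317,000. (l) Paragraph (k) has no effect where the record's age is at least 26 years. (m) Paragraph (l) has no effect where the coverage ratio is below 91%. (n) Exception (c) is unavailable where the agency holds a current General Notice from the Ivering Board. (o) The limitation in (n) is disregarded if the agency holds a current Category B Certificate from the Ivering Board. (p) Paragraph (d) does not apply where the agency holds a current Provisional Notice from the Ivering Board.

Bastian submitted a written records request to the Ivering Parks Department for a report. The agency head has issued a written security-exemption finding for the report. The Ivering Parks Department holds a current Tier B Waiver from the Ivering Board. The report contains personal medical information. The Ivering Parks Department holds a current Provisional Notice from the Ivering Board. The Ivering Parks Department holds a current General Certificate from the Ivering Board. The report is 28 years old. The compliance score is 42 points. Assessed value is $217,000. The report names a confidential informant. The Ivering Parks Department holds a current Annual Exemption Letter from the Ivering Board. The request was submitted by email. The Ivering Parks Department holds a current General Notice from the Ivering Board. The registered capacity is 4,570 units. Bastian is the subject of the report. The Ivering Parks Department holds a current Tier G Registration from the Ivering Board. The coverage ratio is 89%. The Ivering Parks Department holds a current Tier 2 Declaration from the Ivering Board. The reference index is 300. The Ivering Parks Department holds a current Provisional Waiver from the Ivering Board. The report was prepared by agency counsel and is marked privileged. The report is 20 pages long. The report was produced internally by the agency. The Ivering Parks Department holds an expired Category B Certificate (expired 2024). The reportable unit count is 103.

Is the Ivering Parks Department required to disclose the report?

No — exception (b) applies; the Ivering Parks Department is not required to disclose the report.

Exception (a) fails — the number of pages in the record is 20, not under 20.
Exception (b): the report names a confidential informant; a current Annual Exemption Letter is held; the report is privileged — every condition holds. Under paragraphs (f)–(m): (f) operates (a current General Certificate is held), but is set aside by (g): (g) operates against (f): Bastian is the subject of the report. (h) applies (the compliance score is 42 points, under the 44 points limit), but is displaced by (i): (i) operates against (h): a current Tier G Registration is held. (j) applies (the reference index is 300, less than the 310 limit), but yields to (k): (k) applies — assessed value is $217,000, under the $317,000 limit. (l) would limit (k) — the record's age is 28 years, meeting the 26 years threshold — but (m) sets (l) aside: (m) operates — the coverage ratio is 89%, below the 91% limit. (b) remains available.
All of (c)'s requirements are met (a current Provisional Waiver is held; a current Tier 2 Declaration is held; the reportable unit count is 103, under the 120 limit). But applying paragraphs (n)–(o): (n) operates against (c): a current General Notice is held. (o), which would lift (n), is not triggered — the Category B Certificate is not current. So (c) is unavailable.
Exception (d) is satisfied on its face — a written security-exemption finding has been issued; the registered capacity is 4,570 units, meeting the 4,060 units threshold. But applying paragraph (p): (p) is engaged — a current Provisional Notice is held. So (d) is unavailable.
Exception (e) requires that the record was obtained from another agency under a confidentiality agreement; but the report was produced internally, so (e) is unavailable.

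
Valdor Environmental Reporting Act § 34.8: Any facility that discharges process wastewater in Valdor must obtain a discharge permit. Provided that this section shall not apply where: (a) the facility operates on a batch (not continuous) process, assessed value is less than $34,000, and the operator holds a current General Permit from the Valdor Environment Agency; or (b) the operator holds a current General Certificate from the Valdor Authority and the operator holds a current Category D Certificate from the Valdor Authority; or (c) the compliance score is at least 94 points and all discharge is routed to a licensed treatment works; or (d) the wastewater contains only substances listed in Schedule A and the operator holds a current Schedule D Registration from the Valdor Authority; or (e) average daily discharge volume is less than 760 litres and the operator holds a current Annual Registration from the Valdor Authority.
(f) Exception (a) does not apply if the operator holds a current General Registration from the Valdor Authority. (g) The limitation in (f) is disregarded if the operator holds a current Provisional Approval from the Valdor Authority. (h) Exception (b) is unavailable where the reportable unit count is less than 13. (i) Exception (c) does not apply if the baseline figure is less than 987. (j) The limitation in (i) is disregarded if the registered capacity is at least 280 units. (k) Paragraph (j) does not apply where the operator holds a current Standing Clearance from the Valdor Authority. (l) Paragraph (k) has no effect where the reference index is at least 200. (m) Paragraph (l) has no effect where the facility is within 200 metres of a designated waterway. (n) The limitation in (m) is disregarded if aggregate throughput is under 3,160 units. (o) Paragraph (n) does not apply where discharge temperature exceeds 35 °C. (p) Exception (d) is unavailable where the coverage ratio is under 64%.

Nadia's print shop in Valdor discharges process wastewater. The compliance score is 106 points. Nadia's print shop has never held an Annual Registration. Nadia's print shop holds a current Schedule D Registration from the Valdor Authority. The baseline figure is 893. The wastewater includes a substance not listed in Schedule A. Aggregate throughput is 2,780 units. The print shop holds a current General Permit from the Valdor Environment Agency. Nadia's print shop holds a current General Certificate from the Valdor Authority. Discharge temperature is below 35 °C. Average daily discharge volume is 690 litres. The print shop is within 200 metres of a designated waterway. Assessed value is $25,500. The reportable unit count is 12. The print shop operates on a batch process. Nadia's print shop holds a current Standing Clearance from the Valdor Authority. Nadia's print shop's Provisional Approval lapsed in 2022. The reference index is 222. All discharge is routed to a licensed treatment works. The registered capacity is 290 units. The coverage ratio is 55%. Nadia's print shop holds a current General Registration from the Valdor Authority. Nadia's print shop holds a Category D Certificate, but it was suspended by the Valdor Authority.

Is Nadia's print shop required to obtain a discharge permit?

No — exception (c) applies; Nadia's print shop is not required to obtain a discharge permit.

Exception (a) is satisfied on its face — the facility operates on a batch process; assessed value is $25,500, less than the $34,000 limit; a current General Permit is held. But: (f) operates against (a): a current General Registration is held. (g) is not triggered (the Provisional Approval is not current), so (f) stands. So (a) is unavailable.
Exception (b) does not apply: the Category D Certificate is not current.
Exception (c): the compliance score is 106 points, meeting the 94 points threshold; discharge is routed to a licensed treatment works — every condition holds. As to paragraphs (i)–(o): (i) applies (the baseline figure is 893, less than the 987 limit), but is set aside by (j): (j) operates against (i): the registered capacity is 290 units, meeting the 280 units threshold. (k) is triggered (a current Standing Clearance is held), but is set aside by (l): (l) is triggered — the reference index is 222, meeting the 200 threshold. (m) operates (the print shop is within 200 m of a designated waterway), but is displaced by (n): (n) operates against (m): aggregate throughput is 2,780 units, under the 3,160 units limit. (o) is inapplicable (discharge temperature is below 35 °C), so (n) stands. Exception (c) stands.
Exception (d) does not apply: the wastewater includes a non-Schedule-A substance.
Exception (e) does not apply: no current Annual Registration is held.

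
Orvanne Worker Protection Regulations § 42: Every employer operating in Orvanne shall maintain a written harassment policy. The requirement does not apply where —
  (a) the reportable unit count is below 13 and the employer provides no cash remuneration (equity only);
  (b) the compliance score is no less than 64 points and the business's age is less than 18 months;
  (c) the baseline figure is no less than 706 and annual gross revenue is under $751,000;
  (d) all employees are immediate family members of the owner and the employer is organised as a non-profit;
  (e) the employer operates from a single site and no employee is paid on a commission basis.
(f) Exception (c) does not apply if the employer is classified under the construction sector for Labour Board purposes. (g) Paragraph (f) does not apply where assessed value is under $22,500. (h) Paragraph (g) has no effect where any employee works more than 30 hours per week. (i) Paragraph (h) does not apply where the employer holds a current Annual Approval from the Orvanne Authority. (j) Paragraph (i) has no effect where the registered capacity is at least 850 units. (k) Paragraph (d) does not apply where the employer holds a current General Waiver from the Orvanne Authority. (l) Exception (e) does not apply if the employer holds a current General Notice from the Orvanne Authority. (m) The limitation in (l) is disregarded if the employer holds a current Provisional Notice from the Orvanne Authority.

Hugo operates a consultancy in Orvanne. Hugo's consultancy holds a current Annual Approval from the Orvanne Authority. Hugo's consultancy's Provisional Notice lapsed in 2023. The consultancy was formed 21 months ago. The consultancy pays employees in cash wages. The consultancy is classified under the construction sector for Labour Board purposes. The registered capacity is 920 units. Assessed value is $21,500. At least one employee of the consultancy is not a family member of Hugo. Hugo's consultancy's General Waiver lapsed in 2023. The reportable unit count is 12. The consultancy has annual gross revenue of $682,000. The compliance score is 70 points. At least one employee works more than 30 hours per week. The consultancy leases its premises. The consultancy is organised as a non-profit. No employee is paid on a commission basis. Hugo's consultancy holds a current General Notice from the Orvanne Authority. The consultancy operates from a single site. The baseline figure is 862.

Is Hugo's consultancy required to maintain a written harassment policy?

Exception (a) fails — employees are paid cash wages.
Exception (b) does not apply: the business's age is 21 months, not less than 18 months.
Exception (c) is satisfied on its face — the baseline figure is 862, meeting the 706 threshold; annual gross revenue is $682,000, under the $751,000 limit. Turning to paragraphs (f)–(j): (f) operates against (c): the consultancy is classified under the construction sector. (g) is triggered (assessed value is $21,500, under the $22,500 limit), but is displaced by (h): (h) operates against (g): at least one employee exceeds 30 hours/week. (i) would limit (h) — a current Annual Approval is held — but (j) sets (i) aside: (j) operates against (i): the registered capacity is 920 units, meeting the 850 units threshold. Exception (c) does not apply.
Exception (d) requires that all employees are immediate family members of the owner; but at least one employee is not a family member, so (d) is unavailable.
All of (e)'s requirements are met (the employer operates from a single site; no employee is paid on commission). But: (l) operates against (e): a current General Notice is held. (m) does not operate here (there is no Provisional Notice in force), so (l) stands. Exception (e) does not apply.
None of the exceptions is available; § 42 applies in full.

Yes — Hugo's consultancy must maintain a written harassment policy.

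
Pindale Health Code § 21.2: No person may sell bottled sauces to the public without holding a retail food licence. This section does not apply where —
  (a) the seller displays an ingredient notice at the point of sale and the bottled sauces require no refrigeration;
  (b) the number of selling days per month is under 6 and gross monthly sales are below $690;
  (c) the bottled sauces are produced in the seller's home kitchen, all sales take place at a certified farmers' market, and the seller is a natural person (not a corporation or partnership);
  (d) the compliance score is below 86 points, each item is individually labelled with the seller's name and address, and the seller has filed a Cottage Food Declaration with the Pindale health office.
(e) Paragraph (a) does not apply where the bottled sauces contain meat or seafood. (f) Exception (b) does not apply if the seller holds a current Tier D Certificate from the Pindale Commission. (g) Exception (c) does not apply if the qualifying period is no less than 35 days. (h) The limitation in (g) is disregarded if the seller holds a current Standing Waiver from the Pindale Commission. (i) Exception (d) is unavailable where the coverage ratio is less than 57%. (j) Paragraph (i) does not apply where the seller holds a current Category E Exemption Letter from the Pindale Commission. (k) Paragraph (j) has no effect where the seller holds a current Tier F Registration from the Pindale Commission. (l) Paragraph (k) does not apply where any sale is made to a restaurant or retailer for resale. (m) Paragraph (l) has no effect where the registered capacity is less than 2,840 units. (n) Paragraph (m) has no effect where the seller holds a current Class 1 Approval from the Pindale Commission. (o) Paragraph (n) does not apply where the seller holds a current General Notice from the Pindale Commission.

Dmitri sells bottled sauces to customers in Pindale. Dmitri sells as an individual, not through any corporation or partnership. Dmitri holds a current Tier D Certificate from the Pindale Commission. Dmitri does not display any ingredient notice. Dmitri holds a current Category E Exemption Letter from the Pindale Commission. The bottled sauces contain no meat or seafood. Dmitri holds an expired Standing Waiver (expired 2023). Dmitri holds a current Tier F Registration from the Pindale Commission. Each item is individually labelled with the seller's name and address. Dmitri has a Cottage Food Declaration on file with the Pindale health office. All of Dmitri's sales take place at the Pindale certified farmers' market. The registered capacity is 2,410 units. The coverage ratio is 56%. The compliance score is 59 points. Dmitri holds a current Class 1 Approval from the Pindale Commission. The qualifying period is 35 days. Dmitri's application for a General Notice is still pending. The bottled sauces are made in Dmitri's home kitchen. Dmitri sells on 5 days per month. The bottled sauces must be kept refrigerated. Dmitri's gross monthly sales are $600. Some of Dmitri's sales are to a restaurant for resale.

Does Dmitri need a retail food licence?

No — exception (d) applies; Dmitri is not required to hold a retail food licence.

Exception (a) fails — no ingredient notice is displayed.
Exception (b)'s conditions are all satisfied: the number of selling days per month is 5, under the 6 limit; gross monthly sales are $600, below the $690 limit. Turning to paragraph (f): (f) is engaged — a current Tier D Certificate is held. So (b) is unavailable.
Exception (c): the bottled sauces are home-kitchen produced; all sales are at a certified farmers' market; the seller is a natural person — every condition holds. But: (g) operates against (c): the qualifying period is 35 days, meeting the 35 days threshold. (h) is inapplicable (the Standing Waiver is not current), so (g) stands. (c) is therefore removed.
Exception (d)'s conditions are all satisfied: the compliance score is 59 points, below the 86 points limit; items are individually labelled; a Cottage Food Declaration is on file. As to paragraphs (i)–(o): (i) would limit (d) — the coverage ratio is 56%, less than the 57% limit — but (j) sets (i) aside: (j) operates against (i): a current Category E Exemption Letter is held. (k) would limit (j) — a current Tier F Registration is held — but (l) sets (k) aside: (l) operates — some sales are to a restaurant for resale. (m) would limit (l) — the registered capacity is 2,410 units, less than the 2,840 units limit — but (n) sets (m) aside: (n) operates against (m): a current Class 1 Approval is held. (o) does not operate here (no current General Notice is held), so (n) stands. Exception (d) stands.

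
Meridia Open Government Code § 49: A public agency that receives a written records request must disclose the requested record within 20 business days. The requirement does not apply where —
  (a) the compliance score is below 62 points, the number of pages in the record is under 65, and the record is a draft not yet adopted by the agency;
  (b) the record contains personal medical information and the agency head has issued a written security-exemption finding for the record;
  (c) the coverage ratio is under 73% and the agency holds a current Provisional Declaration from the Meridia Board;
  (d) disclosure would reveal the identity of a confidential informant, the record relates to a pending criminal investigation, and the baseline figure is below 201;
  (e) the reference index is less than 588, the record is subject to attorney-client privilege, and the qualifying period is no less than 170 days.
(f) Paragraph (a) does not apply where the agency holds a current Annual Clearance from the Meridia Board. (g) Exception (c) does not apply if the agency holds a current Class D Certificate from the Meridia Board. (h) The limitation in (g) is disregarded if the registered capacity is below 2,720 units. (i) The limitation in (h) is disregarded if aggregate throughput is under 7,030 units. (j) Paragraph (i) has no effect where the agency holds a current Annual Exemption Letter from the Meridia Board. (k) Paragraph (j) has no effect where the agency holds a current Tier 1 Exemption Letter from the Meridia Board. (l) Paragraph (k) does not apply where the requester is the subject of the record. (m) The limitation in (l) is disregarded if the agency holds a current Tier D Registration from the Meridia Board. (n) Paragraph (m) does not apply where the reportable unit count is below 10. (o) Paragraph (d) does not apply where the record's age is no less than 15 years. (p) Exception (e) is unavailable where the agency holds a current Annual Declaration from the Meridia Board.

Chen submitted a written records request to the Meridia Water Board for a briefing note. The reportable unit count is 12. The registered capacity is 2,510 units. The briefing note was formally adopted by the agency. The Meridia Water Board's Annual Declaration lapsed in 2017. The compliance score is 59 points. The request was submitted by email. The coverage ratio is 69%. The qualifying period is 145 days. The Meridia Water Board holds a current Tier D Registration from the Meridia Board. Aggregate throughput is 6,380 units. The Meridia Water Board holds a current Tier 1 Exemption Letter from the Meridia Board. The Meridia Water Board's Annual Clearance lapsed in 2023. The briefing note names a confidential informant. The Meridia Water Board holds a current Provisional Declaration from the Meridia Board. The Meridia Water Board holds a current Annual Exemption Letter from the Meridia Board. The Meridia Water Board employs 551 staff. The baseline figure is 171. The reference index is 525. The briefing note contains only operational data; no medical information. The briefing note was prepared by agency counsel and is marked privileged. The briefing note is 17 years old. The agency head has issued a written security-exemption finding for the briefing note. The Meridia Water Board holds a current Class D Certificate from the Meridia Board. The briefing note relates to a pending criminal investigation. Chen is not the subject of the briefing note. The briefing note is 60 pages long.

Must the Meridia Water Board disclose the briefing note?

Exception (a) requires that the record is a draft not yet adopted by the agency; but the briefing note has been formally adopted, so (a) is unavailable.
Exception (b) fails — the briefing note contains only operational data.
Exception (c): the coverage ratio is 69%, under the 73% limit; a current Provisional Declaration is held — every condition holds. However, paragraphs (g)–(n) must be considered: (g) is triggered — a current Class D Certificate is held. (h) applies (the registered capacity is 2,510 units, below the 2,720 units limit), but is overridden by (i): (i) is engaged — aggregate throughput is 6,380 units, under the 7,030 units limit. (j) would limit (i) — a current Annual Exemption Letter is held — but (k) sets (j) aside: (k) is engaged — a current Tier 1 Exemption Letter is held. (l) is inapplicable (Chen is not the subject of the briefing note), so (k) stands. Exception (c) does not apply.
Exception (d) is satisfied on its face — the briefing note names a confidential informant; the briefing note relates to a pending investigation; the baseline figure is 171, below the 201 limit. But applying paragraph (o): (o) applies — the record's age is 17 years, meeting the 15 years threshold. (d) is therefore removed.
Exception (e) fails — the qualifying period is 145 days, short of 170 days.
None of the exceptions is available; § 49 applies in full.

Yes — the Meridia Water Board must disclose the briefing note.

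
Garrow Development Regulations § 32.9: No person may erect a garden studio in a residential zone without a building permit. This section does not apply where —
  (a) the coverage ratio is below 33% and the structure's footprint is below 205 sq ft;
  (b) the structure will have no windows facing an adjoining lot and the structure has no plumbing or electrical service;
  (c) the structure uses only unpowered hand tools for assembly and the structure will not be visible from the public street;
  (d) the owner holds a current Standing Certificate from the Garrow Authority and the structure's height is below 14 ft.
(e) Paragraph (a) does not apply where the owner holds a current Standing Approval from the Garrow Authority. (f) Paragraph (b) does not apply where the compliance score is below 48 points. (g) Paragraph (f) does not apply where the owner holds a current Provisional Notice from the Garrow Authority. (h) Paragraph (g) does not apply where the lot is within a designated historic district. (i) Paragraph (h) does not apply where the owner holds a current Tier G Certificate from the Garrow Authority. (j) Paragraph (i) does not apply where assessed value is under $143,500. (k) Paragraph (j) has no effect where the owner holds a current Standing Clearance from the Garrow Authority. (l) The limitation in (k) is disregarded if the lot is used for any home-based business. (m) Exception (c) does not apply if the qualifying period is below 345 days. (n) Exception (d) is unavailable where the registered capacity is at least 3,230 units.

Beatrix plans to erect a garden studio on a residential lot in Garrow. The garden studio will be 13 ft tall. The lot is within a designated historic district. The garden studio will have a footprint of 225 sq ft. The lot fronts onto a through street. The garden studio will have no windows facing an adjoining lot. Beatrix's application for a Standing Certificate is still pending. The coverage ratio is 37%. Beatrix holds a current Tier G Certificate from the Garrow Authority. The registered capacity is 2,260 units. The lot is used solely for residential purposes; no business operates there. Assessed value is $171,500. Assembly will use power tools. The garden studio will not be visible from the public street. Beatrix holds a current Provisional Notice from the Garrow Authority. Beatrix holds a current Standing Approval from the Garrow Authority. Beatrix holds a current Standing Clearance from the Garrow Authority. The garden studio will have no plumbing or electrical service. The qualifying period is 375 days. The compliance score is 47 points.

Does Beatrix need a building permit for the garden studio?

No — exception (b) applies; Beatrix does not need a building permit.

Exception (a) does not apply: the coverage ratio is 37%, not below 33%.
Exception (b)'s conditions are all satisfied: no windows face an adjoining lot; there is no plumbing or electrical service. Under paragraphs (f)–(l): (f) would limit (b) — the compliance score is 47 points, below the 48 points limit — but (g) sets (f) aside: (g) operates against (f): a current Provisional Notice is held. (h) is engaged (the lot is in a historic district), but is itself disapplied by (i): (i) operates against (h): a current Tier G Certificate is held. (j) is not engaged (assessed value is $171,500, not under $143,500), so (i) stands. So (b) applies.
Exception (c) does not apply: assembly uses power tools.
Exception (d) requires that the owner holds a current Standing Certificate from the Garrow Authority; but no current Standing Certificate is held, so (d) is unavailable.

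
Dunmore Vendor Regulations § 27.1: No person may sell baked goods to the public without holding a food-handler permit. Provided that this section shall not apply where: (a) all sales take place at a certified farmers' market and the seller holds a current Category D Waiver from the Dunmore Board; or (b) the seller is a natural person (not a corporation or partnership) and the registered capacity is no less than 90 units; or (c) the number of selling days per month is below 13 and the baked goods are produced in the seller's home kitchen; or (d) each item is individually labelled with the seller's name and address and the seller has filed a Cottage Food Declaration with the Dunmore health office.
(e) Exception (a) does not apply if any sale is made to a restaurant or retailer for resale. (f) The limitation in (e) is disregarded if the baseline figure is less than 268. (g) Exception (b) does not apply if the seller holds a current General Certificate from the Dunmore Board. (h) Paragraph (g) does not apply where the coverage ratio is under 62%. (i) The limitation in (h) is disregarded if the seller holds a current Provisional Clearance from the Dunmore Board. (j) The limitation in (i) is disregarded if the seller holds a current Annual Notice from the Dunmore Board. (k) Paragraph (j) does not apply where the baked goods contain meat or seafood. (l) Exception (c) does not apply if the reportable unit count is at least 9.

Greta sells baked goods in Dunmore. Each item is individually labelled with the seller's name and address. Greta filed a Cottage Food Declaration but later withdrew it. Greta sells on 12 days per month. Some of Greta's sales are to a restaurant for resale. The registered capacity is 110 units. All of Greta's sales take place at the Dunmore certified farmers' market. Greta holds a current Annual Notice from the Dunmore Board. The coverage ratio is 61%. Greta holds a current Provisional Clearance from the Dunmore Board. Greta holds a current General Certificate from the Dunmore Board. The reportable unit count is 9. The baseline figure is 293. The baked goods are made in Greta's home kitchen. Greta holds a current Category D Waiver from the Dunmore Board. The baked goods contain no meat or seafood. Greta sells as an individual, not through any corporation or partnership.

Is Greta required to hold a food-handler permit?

No — exception (b) applies; Greta is not required to hold a food-handler permit.

Exception (a) is satisfied on its face — all sales are at a certified farmers' market; a current Category D Waiver is held. Turning to paragraphs (e)–(f): (e) operates against (a): some sales are to a restaurant for resale. (f), which would lift (e), is not engaged — the baseline figure is 293, not less than 268. (a) is therefore removed.
Exception (b): the seller is a natural person; the registered capacity is 110 units, meeting the 90 units threshold — every condition holds. Considering the limiting provisions: (g) would limit (b) — a current General Certificate is held — but (h) sets (g) aside: (h) operates against (g): the coverage ratio is 61%, under the 62% limit. (i) is engaged (a current Provisional Clearance is held), but is set aside by (j): (j) operates against (i): a current Annual Notice is held. (k), which would lift (j), is inapplicable — the baked goods contain no meat or seafood. So (b) applies.
Exception (c)'s conditions are all satisfied: the number of selling days per month is 12, below the 13 limit; the baked goods are home-kitchen produced. But: (l) is engaged — the reportable unit count is 9, meeting the 9 threshold. (c) is therefore removed.
Exception (d) does not apply: the Cottage Food Declaration was withdrawn.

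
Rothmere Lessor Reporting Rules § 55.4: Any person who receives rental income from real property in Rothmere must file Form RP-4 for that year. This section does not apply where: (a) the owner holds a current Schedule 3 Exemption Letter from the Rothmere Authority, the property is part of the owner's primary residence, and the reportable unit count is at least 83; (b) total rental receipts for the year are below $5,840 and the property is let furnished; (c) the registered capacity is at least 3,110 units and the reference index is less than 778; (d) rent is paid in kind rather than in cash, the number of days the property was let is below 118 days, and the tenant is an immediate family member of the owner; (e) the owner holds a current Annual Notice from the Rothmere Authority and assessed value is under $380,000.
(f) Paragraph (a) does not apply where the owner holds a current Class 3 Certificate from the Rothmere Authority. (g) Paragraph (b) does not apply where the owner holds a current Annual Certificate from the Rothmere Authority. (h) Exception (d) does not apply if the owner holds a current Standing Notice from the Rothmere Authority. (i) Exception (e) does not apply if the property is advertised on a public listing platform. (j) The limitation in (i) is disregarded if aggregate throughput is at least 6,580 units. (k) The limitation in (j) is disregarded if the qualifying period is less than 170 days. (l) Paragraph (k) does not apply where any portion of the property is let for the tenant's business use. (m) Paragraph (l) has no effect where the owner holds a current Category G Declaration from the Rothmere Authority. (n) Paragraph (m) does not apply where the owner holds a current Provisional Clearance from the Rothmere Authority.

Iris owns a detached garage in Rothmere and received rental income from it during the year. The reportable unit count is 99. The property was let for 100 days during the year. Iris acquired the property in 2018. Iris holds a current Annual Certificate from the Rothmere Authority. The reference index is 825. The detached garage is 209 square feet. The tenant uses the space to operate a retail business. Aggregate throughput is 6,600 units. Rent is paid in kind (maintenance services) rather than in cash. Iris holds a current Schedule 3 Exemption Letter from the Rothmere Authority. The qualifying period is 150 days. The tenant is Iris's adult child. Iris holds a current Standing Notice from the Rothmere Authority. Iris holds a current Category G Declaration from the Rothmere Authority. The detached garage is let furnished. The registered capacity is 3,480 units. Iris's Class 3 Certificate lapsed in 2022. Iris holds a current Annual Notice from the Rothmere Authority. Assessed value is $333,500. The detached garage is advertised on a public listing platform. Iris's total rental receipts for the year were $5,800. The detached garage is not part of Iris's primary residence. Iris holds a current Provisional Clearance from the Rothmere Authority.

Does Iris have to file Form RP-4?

No — exception (e) applies; Iris is not required to file Form RP-4.

Exception (a) does not apply: the detached garage is not part of the primary residence.
All of (b)'s requirements are met (total rental receipts for the year are $5,800, below the $5,840 limit; the property is let furnished). Turning to paragraph (g): (g) operates — a current Annual Certificate is held. So (b) is unavailable.
Exception (c) requires that the reference index is less than 778; but the reference index is 825, not less than 778, so (c) is unavailable.
All of (d)'s requirements are met (rent is paid in kind; the number of days the property was let is 100 days, below the 118 days limit; the tenant is an immediate family member). Turning to paragraph (h): (h) is engaged — a current Standing Notice is held. (d) is therefore removed.
All of (e)'s requirements are met (a current Annual Notice is held; assessed value is $333,500, under the $380,000 limit). Under paragraphs (i)–(n): (i) is triggered (the property is publicly advertised), but yields to (j): (j) operates against (i): aggregate throughput is 6,600 units, meeting the 6,580 units threshold. (k) would limit (j) — the qualifying period is 150 days, less than the 170 days limit — but (l) sets (k) aside: (l) operates against (k): the space is let for business use. (m) is triggered (a current Category G Declaration is held), but is itself disapplied by (n): (n) applies — a current Provisional Clearance is held. (e) remains available.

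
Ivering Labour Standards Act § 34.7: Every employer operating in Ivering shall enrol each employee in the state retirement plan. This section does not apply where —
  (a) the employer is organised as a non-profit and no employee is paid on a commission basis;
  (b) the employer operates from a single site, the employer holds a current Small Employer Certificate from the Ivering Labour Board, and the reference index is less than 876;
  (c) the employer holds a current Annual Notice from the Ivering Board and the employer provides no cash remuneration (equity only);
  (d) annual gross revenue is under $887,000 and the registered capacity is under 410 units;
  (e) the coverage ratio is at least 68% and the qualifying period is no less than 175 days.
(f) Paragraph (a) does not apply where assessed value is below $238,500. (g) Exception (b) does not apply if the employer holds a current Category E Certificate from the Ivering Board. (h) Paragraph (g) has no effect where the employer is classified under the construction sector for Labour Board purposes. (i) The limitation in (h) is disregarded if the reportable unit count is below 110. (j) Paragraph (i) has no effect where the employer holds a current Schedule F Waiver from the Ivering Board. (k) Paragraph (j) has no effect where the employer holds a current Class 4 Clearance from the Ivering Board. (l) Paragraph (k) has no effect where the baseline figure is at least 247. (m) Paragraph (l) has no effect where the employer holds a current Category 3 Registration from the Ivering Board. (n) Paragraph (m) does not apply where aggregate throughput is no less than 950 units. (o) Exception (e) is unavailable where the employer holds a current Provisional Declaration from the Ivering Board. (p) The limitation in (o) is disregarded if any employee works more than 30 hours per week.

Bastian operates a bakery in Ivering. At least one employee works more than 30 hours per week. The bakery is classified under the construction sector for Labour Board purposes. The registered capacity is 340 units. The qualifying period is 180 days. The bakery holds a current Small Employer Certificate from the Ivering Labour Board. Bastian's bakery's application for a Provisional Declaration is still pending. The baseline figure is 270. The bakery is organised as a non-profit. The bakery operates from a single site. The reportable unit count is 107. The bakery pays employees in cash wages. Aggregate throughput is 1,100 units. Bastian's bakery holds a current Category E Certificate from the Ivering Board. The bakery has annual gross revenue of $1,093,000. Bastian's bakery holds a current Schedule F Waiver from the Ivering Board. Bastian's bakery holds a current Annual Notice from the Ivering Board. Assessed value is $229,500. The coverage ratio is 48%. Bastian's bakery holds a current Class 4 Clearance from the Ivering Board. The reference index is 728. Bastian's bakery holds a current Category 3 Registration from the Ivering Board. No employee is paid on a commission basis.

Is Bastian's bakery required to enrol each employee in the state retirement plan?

Exception (a): the employer is a non-profit; no employee is paid on commission — every condition holds. But applying paragraph (f): (f) applies — assessed value is $229,500, below the $238,500 limit. Exception (a) does not apply.
Exception (b) is satisfied on its face — the employer operates from a single site; a current Small Employer Certificate is held; the reference index is 728, less than the 876 limit. Considering the limiting provisions: (g) operates (a current Category E Certificate is held), but is set aside by (h): (h) operates against (g): the bakery is classified under the construction sector. (i) would limit (h) — the reportable unit count is 107, below the 110 limit — but (j) sets (i) aside: (j) operates against (i): a current Schedule F Waiver is held. (k) would limit (j) — a current Class 4 Clearance is held — but (l) sets (k) aside: (l) operates against (k): the baseline figure is 270, meeting the 247 threshold. (m) would limit (l) — a current Category 3 Registration is held — but (n) sets (m) aside: (n) operates against (m): aggregate throughput is 1,100 units, meeting the 950 units threshold. (b) remains available.
Exception (c) requires that the employer provides no cash remuneration (equity only); but employees are paid cash wages, so (c) is unavailable.
Exception (d) requires that annual gross revenue is under $887,000; but annual gross revenue is $1,093,000, not under $887,000, so (d) is unavailable.
Exception (e) does not apply: the coverage ratio is 48%, short of 68%.

No — exception (b) applies; Bastian's bakery is not required to enrol each employee in the state retirement plan.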